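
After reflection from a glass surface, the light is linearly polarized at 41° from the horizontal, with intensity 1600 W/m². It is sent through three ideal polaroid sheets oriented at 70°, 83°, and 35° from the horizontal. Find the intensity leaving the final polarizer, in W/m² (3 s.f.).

I ≈ 520 W/m²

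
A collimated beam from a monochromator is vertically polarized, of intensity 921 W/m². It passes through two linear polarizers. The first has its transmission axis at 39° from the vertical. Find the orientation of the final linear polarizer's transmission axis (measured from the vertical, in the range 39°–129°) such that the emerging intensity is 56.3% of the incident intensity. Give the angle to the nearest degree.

θ ≈ 54°

I₁ = I₀ cos²(39° − 0°) = I₀ cos²(39°) = 0.604 I₀.
Need I₂/I₀ = 0.563, so cos²(θ − 39°) = 0.563 / 0.604 = 0.9322.
θ − 39° = arccos(√0.9322) = 15.1°, giving θ ≈ 39 + 15.1 = 54.1°.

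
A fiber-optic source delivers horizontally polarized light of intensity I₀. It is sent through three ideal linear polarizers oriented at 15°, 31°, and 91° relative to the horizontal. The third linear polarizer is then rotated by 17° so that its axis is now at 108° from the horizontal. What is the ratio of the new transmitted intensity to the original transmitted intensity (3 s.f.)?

Before rotation:
I₁ = I₀ cos²(15° − 0°) = I₀ cos²(15°) = 0.933 I₀.
I₂ = I₁ cos²(31° − 15°) = 0.933 I₀ · cos²(16°) = 0.8621 I₀.
I₃ = I₂ cos²(91° − 31°) = 0.8621 I₀ · cos²(60°) = 0.2155 I₀.
After rotation:
I₁ = I₀ cos²(15° − 0°) = I₀ cos²(15°) = 0.933 I₀.
I₂ = I₁ cos²(31° − 15°) = 0.933 I₀ · cos²(16°) = 0.8621 I₀.
I₃ = I₂ cos²(108° − 31°) = 0.8621 I₀ · cos²(77°) = 0.04363 I₀.
Ratio = 0.04363 / 0.2155 = 0.2024.

I_new/I_old ≈ 0.202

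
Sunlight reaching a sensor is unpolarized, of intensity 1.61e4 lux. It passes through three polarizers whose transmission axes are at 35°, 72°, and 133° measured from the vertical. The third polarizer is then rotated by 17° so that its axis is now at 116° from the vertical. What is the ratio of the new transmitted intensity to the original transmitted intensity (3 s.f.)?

Before rotation:
Unpolarized light through the first polarizer → I₁ = ½ I₀, now polarized at 35°.
I₂ = I₁ cos²(72° − 35°) = 0.5 I₀ · cos²(37°) = 0.3189 I₀.
I₃ = I₂ cos²(133° − 72°) = 0.3189 I₀ · cos²(61°) = 0.07496 I₀.
After rotation:
Unpolarized light through the first polarizer → I₁ = ½ I₀, now polarized at 35°.
I₂ = I₁ cos²(72° − 35°) = 0.5 I₀ · cos²(37°) = 0.3189 I₀.
I₃ = I₂ cos²(116° − 72°) = 0.3189 I₀ · cos²(44°) = 0.165 I₀.
Ratio = 0.165 / 0.07496 = 2.202.

I_new/I_old ≈ 2.20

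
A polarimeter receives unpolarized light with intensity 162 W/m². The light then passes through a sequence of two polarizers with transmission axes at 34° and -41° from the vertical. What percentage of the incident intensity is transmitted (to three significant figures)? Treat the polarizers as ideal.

≈ 3.35%

Unpolarized light through the first polarizer → I₁ = 162 W/m²/2 = 81 W/m², polarized at 34°.
I₂ = I₁ · cos²(75°) = 81 · 0.06699 = 5.426 W/m².
That is 3.349% of the incident intensity.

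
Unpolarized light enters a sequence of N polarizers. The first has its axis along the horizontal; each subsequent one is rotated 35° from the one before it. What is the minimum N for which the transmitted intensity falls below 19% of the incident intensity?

N = 4

First polarizer halves the unpolarized light: factor 1/2.
Each further stage multiplies by cos²(35°) = 0.671.
After N polarizers: T = 0.5·0.671^(N−1). Require T < 0.19 ⇒ N−1 > ln(0.19/0.5)/ln(0.671) = 2.43, so N−1 ≥ 3 and N = 4.
Check: N=4 gives T = 0.1511 < 0.19; N=3 gives T = 0.2251.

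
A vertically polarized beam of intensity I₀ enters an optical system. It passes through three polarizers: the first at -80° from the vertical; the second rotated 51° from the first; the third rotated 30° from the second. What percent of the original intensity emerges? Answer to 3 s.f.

≈ 0.896%

I₁ = I₀ cos²(-80° − 0°) = I₀ cos²(80°) = 0.03015 I₀.
I₂ = I₁ cos²(51°) = 0.03015 · 0.396 I₀ = 0.01194 I₀.
I₃ = I₂ cos²(30°) = 0.01194 · 0.75 I₀ = 0.008957 I₀.
That is 0.8957% of the incident intensity.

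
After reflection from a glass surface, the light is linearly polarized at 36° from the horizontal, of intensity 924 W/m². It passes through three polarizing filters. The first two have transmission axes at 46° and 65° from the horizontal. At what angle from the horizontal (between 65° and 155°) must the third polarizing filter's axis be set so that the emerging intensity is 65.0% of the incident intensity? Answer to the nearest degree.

θ ≈ 95°

I₁ = I₀ cos²(46° − 36°) = I₀ cos²(10°) = 0.9698 I₀.
I₂ = I₁ cos²(65° − 46°) = 0.9698 I₀ · cos²(19°) = 0.867 I₀.
Need I₃/I₀ = 0.65, so cos²(θ − 65°) = 0.65 / 0.867 = 0.7497.
θ − 65° = arccos(√0.7497) = 30.0°, giving θ ≈ 65 + 30.0 = 95.0°.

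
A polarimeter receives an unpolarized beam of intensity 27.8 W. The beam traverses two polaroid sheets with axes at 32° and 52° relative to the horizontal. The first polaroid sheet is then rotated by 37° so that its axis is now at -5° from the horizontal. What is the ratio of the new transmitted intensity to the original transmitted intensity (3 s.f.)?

I_new/I_old ≈ 0.336

Before rotation:
Unpolarized light through the first polarizer → I₁ = ½ I₀, now polarized at 32°.
I₂ = I₁ cos²(52° − 32°) = 0.5 I₀ · cos²(20°) = 0.4415 I₀.
After rotation:
Unpolarized light through the first polarizer → I₁ = ½ I₀, now polarized at -5°.
I₂ = I₁ cos²(52° + 5°) = 0.5 I₀ · cos²(57°) = 0.1483 I₀.
Ratio = 0.1483 / 0.4415 = 0.3359.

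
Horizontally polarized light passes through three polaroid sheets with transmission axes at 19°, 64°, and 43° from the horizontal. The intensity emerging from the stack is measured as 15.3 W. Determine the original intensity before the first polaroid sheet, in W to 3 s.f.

I₀ ≈ 39.3 W

By Malus's law, I₁ = I₀ cos²(19° − 0°) = I₀ cos²(19°) = 0.894 I₀.
I₂ = I₁ cos²(64° − 19°) = 0.894 I₀ · cos²(45°) = 0.447 I₀.
I₃ = I₂ cos²(43° − 64°) = 0.447 I₀ · cos²(21°) = 0.3896 I₀.
So 15.3 W = 0.3896 I₀, giving I₀ = 15.3/0.3896 = 39.27 W.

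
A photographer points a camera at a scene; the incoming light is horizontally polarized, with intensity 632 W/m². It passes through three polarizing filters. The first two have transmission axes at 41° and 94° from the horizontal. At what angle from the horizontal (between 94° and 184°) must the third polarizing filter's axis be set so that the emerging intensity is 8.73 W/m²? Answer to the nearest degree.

By Malus's law, I₁ = I₀ cos²(41° − 0°) = I₀ cos²(41°) = 0.5696 I₀.
I₂ = I₁ cos²(94° − 41°) = 0.5696 I₀ · cos²(53°) = 0.2063 I₀.
Target fraction: 8.73 / 632 W/m² = 0.01381 of I₀.
Need I₃/I₀ = 0.01381, so cos²(θ − 94°) = 0.01381 / 0.2063 = 0.06696.
θ − 94° = arccos(√0.06696) = 75.0°, giving θ ≈ 94 + 75.0 = 169.0°.

θ ≈ 169°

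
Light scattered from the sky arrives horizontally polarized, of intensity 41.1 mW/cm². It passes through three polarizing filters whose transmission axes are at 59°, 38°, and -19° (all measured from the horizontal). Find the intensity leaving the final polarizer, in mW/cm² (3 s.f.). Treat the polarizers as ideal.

I ≈ 2.82 mW/cm²

I₁ = 41.1 mW/cm² · cos²(59°) = 10.9 mW/cm².
I₂ = I₁ · cos²(21°) = 10.9 · 0.8716 = 9.502 mW/cm².
I₃ = I₂ · cos²(57°) = 9.502 · 0.2966 = 2.819 mW/cm².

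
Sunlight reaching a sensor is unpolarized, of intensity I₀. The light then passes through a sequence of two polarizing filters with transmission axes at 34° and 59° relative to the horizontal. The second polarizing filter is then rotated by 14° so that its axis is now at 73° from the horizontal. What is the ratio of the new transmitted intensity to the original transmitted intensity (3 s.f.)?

Before rotation:
Unpolarized light through the first polarizer → I₁ = ½ I₀, now polarized at 34°.
I₂ = I₁ cos²(59° − 34°) = 0.5 I₀ · cos²(25°) = 0.4107 I₀.
After rotation:
Unpolarized light through the first polarizer → I₁ = ½ I₀, now polarized at 34°.
I₂ = I₁ cos²(73° − 34°) = 0.5 I₀ · cos²(39°) = 0.302 I₀.
Ratio = 0.302 / 0.4107 = 0.7353.

I_new/I_old ≈ 0.735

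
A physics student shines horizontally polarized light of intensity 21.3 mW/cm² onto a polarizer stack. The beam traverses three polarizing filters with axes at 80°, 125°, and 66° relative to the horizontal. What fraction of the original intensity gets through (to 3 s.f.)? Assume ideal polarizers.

I/I₀ ≈ 0.00400

I₁ = 21.3 mW/cm² · cos²(80°) = 0.6423 mW/cm².
I₂ = I₁ · cos²(45°) = 0.6423 · 0.5 = 0.3211 mW/cm².
I₃ = I₂ · cos²(59°) = 0.3211 · 0.2653 = 0.08519 mW/cm².
Transmitted fraction = 0.003999.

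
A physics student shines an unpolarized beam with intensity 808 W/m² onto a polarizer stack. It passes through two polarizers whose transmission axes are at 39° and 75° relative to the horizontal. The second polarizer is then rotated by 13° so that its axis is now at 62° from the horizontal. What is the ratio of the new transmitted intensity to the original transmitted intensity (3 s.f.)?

Before rotation:
Unpolarized light through the first polarizer → I₁ = ½ I₀, now polarized at 39°.
I₂ = I₁ cos²(75° − 39°) = 0.5 I₀ · cos²(36°) = 0.3273 I₀.
After rotation:
Unpolarized light through the first polarizer → I₁ = ½ I₀, now polarized at 39°.
I₂ = I₁ cos²(62° − 39°) = 0.5 I₀ · cos²(23°) = 0.4237 I₀.
Ratio = 0.4237 / 0.3273 = 1.295.

I_new/I_old ≈ 1.29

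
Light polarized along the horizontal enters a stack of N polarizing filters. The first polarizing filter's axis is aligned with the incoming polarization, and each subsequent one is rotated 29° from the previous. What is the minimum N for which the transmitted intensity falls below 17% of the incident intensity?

First polarizer is aligned with the polarization: full transmission.
Each further stage multiplies by cos²(29°) = 0.765.
After N polarizers: T = 0.765^(N−1). Require T < 0.17 ⇒ N−1 > ln(0.17)/ln(0.765) = 6.61, so N−1 ≥ 7 and N = 8.
Check: N=8 gives T = 0.1533 < 0.17; N=7 gives T = 0.2004.

N = 8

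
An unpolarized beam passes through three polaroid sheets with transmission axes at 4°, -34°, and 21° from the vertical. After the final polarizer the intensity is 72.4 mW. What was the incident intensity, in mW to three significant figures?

Unpolarized light through the first polarizer → I₁ = ½ I₀, now polarized at 4°.
I₂ = I₁ cos²(-34° − 4°) = 0.5 I₀ · cos²(38°) = 0.3105 I₀.
I₃ = I₂ cos²(21° + 34°) = 0.3105 I₀ · cos²(55°) = 0.1021 I₀.
So 72.4 mW = 0.1021 I₀, giving I₀ = 72.4/0.1021 = 708.8 mW.

I₀ ≈ 709 mW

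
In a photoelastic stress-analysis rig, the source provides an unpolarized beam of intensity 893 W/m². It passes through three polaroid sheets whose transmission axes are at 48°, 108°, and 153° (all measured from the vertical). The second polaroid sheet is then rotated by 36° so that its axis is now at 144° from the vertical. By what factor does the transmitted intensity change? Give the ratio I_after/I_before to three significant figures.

Before rotation:
Unpolarized light through the first polarizer → I₁ = ½ I₀, now polarized at 48°.
I₂ = I₁ cos²(108° − 48°) = 0.5 I₀ · cos²(60°) = 0.125 I₀.
I₃ = I₂ cos²(153° − 108°) = 0.125 I₀ · cos²(45°) = 0.0625 I₀.
After rotation:
Unpolarized light through the first polarizer → I₁ = ½ I₀, now polarized at 48°.
Angle between axes 1 and 2: 84°. I₂ = 0.5 I₀ · cos²(84°) = 0.005463 I₀.
I₃ = I₂ cos²(153° − 144°) = 0.005463 I₀ · cos²(9°) = 0.005329 I₀.
Ratio = 0.005329 / 0.0625 = 0.08527.

I_new/I_old ≈ 0.0853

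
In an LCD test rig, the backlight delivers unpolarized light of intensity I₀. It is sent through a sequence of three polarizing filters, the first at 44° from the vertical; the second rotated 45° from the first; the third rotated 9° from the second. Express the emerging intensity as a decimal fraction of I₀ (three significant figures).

≈ 0.244 I₀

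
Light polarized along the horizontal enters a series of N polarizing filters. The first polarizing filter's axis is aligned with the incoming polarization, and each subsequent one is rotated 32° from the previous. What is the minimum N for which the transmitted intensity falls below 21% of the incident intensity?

N = 6

First polarizer is aligned with the polarization: full transmission.
Each further stage multiplies by cos²(32°) = 0.7192.
After N polarizers: T = 0.7192^(N−1). Require T < 0.21 ⇒ N−1 > ln(0.21)/ln(0.7192) = 4.73, so N−1 ≥ 5 and N = 6.
Check: N=6 gives T = 0.1924 < 0.21; N=5 gives T = 0.2675.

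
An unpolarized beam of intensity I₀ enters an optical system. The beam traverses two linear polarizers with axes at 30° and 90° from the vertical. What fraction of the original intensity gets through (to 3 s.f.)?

Unpolarized light through the first polarizer → I₁ = ½ I₀, now polarized at 30°.
I₂ = I₁ cos²(90° − 30°) = 0.5 I₀ · cos²(60°) = 0.125 I₀.
Transmitted fraction = 0.125.

≈ 0.125 I₀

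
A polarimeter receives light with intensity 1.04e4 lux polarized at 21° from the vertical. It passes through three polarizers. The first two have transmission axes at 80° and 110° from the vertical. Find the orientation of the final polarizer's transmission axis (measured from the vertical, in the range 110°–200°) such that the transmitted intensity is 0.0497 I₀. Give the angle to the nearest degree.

θ ≈ 170°

By Malus's law, I₁ = I₀ cos²(80° − 21°) = I₀ cos²(59°) = 0.2653 I₀.
I₂ = I₁ cos²(110° − 80°) = 0.2653 I₀ · cos²(30°) = 0.1989 I₀.
Need I₃/I₀ = 0.0497, so cos²(θ − 110°) = 0.0497 / 0.1989 = 0.2498.
θ − 110° = arccos(√0.2498) = 60.0°, giving θ ≈ 110 + 60.0 = 170.0°.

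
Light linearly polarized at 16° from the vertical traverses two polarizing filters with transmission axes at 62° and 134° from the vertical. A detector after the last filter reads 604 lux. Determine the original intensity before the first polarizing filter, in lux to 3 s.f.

I₀ ≈ 1.31e4 lux

By Malus's law, I₁ = I₀ cos²(62° − 16°) = I₀ cos²(46°) = 0.4826 I₀.
I₂ = I₁ cos²(134° − 62°) = 0.4826 I₀ · cos²(72°) = 0.04608 I₀.
So 604 lux = 0.04608 I₀, giving I₀ = 604/0.04608 = 1.311e+04 lux.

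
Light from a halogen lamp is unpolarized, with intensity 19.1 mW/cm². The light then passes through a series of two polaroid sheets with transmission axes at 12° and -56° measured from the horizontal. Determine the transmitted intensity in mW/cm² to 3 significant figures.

I ≈ 1.34 mW/cm²

Unpolarized light through the first polarizer → I₁ = 19.1 mW/cm²/2 = 9.55 mW/cm², polarized at 12°.
I₂ = I₁ · cos²(68°) = 9.55 · 0.1403 = 1.34 mW/cm².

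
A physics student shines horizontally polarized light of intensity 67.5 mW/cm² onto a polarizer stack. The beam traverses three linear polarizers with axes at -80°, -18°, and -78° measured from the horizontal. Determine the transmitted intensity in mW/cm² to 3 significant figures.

I₁ = 67.5 mW/cm² · cos²(80°) = 2.035 mW/cm².
I₂ = I₁ · cos²(62°) = 2.035 · 0.2204 = 0.4486 mW/cm².
I₃ = I₂ · cos²(60°) = 0.4486 · 0.25 = 0.1122 mW/cm².

I ≈ 0.112 mW/cm²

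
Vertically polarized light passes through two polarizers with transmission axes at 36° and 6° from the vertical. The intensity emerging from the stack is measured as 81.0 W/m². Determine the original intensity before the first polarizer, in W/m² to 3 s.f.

I₀ ≈ 165 W/m²

By Malus's law, I₁ = I₀ cos²(36° − 0°) = I₀ cos²(36°) = 0.6545 I₀.
I₂ = I₁ cos²(6° − 36°) = 0.6545 I₀ · cos²(30°) = 0.4909 I₀.
So 81.0 W/m² = 0.4909 I₀, giving I₀ = 81.0/0.4909 = 165 W/m².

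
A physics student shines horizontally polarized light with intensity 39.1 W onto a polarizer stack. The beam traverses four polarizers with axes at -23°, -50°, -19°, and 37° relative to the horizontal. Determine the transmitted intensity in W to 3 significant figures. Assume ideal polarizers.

I ≈ 6.04 W

I₁ = 39.1 W · cos²(23°) = 33.13 W.
I₂ = I₁ · cos²(27°) = 33.13 · 0.7939 = 26.3 W.
I₃ = I₂ · cos²(31°) = 26.3 · 0.7347 = 19.33 W.
I₄ = I₃ · cos²(56°) = 19.33 · 0.3127 = 6.043 W.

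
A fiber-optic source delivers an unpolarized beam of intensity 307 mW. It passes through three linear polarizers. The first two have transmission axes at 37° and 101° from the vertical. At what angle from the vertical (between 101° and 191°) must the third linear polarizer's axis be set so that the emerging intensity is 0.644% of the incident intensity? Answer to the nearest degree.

θ ≈ 176°

Unpolarized light through the first polarizer → I₁ = ½ I₀, now polarized at 37°.
I₂ = I₁ cos²(101° − 37°) = 0.5 I₀ · cos²(64°) = 0.09608 I₀.
Need I₃/I₀ = 0.00644, so cos²(θ − 101°) = 0.00644 / 0.09608 = 0.06702.
θ − 101° = arccos(√0.06702) = 75.0°, giving θ ≈ 101 + 75.0 = 176.0°.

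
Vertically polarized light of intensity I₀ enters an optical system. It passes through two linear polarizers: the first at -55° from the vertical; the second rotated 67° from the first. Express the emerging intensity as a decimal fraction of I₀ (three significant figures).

I₁ = I₀ cos²(-55° − 0°) = I₀ cos²(55°) = 0.329 I₀.
I₂ = I₁ cos²(67°) = 0.329 · 0.1527 I₀ = 0.05023 I₀.
Transmitted fraction = 0.05023.

≈ 0.0502 I₀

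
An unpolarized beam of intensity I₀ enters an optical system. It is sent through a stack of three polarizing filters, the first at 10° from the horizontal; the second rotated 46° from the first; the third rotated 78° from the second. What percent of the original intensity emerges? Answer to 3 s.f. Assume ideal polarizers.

Unpolarized light through the first polarizer → I₁ = ½ I₀, now polarized at 10°.
I₂ = I₁ cos²(46°) = 0.5 · 0.4826 I₀ = 0.2413 I₀.
I₃ = I₂ cos²(78°) = 0.2413 · 0.04323 I₀ = 0.01043 I₀.
That is 1.043% of the incident intensity.

≈ 1.04%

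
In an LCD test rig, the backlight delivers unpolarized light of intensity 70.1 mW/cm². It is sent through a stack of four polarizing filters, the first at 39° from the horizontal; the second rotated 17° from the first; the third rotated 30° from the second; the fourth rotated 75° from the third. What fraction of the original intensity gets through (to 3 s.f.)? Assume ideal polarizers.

Unpolarized light through the first polarizer → I₁ = 70.1 mW/cm²/2 = 35.05 mW/cm², polarized at 39°.
I₂ = I₁ · cos²(17°) = 35.05 · 0.9145 = 32.05 mW/cm².
I₃ = I₂ · cos²(30°) = 32.05 · 0.75 = 24.04 mW/cm².
I₄ = I₃ · cos²(75°) = 24.04 · 0.06699 = 1.61 mW/cm².
Transmitted fraction = 0.02297.

I/I₀ ≈ 0.0230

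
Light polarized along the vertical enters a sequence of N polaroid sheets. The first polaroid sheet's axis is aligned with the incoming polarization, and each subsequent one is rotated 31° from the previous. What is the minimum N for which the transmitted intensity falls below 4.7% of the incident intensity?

N = 11

First polarizer is aligned with the polarization: full transmission.
Each further stage multiplies by cos²(31°) = 0.7347.
After N polarizers: T = 0.7347^(N−1). Require T < 0.047 ⇒ N−1 > ln(0.047)/ln(0.7347) = 9.92, so N−1 ≥ 10 and N = 11.
Check: N=11 gives T = 0.04585 < 0.047; N=10 gives T = 0.0624.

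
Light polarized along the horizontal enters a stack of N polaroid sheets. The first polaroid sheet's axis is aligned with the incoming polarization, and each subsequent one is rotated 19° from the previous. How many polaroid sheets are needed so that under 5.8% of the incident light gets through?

First polarizer is aligned with the polarization: full transmission.
Each further stage multiplies by cos²(19°) = 0.894.
After N polarizers: T = 0.894^(N−1). Require T < 0.058 ⇒ N−1 > ln(0.058)/ln(0.894) = 25.41, so N−1 ≥ 26 and N = 27.
Check: N=27 gives T = 0.05431 < 0.058; N=26 gives T = 0.06074.

N = 27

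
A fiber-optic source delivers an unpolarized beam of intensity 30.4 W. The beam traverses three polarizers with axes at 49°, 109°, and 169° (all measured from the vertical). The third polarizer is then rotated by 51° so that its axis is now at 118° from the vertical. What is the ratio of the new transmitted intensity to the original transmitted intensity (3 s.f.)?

I_new/I_old ≈ 3.90

Before rotation:
Unpolarized light through the first polarizer → I₁ = ½ I₀, now polarized at 49°.
I₂ = I₁ cos²(109° − 49°) = 0.5 I₀ · cos²(60°) = 0.125 I₀.
I₃ = I₂ cos²(169° − 109°) = 0.125 I₀ · cos²(60°) = 0.03125 I₀.
After rotation:
Unpolarized light through the first polarizer → I₁ = ½ I₀, now polarized at 49°.
I₂ = I₁ cos²(109° − 49°) = 0.5 I₀ · cos²(60°) = 0.125 I₀.
I₃ = I₂ cos²(118° − 109°) = 0.125 I₀ · cos²(9°) = 0.1219 I₀.
Ratio = 0.1219 / 0.03125 = 3.902.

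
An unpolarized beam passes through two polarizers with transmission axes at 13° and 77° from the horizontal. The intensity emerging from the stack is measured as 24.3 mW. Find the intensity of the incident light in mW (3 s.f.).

Unpolarized light through the first polarizer → I₁ = ½ I₀, now polarized at 13°.
I₂ = I₁ cos²(77° − 13°) = 0.5 I₀ · cos²(64°) = 0.09608 I₀.
So 24.3 mW = 0.09608 I₀, giving I₀ = 24.3/0.09608 = 252.9 mW.

I₀ ≈ 253 mW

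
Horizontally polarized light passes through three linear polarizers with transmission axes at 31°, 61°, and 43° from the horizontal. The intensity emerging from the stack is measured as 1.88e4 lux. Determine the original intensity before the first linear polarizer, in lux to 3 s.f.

I₀ ≈ 3.77e4 lux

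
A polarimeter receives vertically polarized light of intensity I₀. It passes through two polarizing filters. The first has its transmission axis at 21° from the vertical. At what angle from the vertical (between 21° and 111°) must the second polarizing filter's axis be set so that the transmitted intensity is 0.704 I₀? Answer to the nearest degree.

I₁ = I₀ cos²(21° − 0°) = I₀ cos²(21°) = 0.8716 I₀.
Need I₂/I₀ = 0.704, so cos²(θ − 21°) = 0.704 / 0.8716 = 0.8077.
θ − 21° = arccos(√0.8077) = 26.0°, giving θ ≈ 21 + 26.0 = 47.0°.

θ ≈ 47°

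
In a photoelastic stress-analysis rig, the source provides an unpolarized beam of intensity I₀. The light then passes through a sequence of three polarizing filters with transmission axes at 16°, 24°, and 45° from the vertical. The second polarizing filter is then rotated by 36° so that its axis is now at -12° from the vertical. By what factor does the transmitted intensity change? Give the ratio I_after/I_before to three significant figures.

Before rotation:
Unpolarized light through the first polarizer → I₁ = ½ I₀, now polarized at 16°.
I₂ = I₁ cos²(24° − 16°) = 0.5 I₀ · cos²(8°) = 0.4903 I₀.
I₃ = I₂ cos²(45° − 24°) = 0.4903 I₀ · cos²(21°) = 0.4273 I₀.
After rotation:
Unpolarized light through the first polarizer → I₁ = ½ I₀, now polarized at 16°.
I₂ = I₁ cos²(-12° − 16°) = 0.5 I₀ · cos²(28°) = 0.3898 I₀.
I₃ = I₂ cos²(45° + 12°) = 0.3898 I₀ · cos²(57°) = 0.1156 I₀.
Ratio = 0.1156 / 0.4273 = 0.2706.

I_new/I_old ≈ 0.271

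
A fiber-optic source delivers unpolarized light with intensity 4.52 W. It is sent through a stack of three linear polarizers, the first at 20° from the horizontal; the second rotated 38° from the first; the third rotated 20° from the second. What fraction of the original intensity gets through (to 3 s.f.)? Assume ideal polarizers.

I/I₀ ≈ 0.274

Unpolarized light through the first polarizer → I₁ = 4.52 W/2 = 2.26 W, polarized at 20°.
I₂ = I₁ · cos²(38°) = 2.26 · 0.621 = 1.403 W.
I₃ = I₂ · cos²(20°) = 1.403 · 0.883 = 1.239 W.
Transmitted fraction = 0.2742.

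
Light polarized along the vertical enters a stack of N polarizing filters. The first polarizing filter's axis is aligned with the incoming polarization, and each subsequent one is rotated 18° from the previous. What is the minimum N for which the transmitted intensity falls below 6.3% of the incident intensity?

N = 29

First polarizer is aligned with the polarization: full transmission.
Each further stage multiplies by cos²(18°) = 0.9045.
After N polarizers: T = 0.9045^(N−1). Require T < 0.063 ⇒ N−1 > ln(0.063)/ln(0.9045) = 27.55, so N−1 ≥ 28 and N = 29.
Check: N=29 gives T = 0.06019 < 0.063; N=28 gives T = 0.06655.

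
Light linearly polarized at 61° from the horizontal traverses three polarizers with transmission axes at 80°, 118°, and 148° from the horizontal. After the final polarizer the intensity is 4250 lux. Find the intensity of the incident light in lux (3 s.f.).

I₀ ≈ 1.02e4 lux

I₁ = I₀ cos²(80° − 61°) = I₀ cos²(19°) = 0.894 I₀.
I₂ = I₁ cos²(118° − 80°) = 0.894 I₀ · cos²(38°) = 0.5551 I₀.
I₃ = I₂ cos²(148° − 118°) = 0.5551 I₀ · cos²(30°) = 0.4164 I₀.
So 4250 lux = 0.4164 I₀, giving I₀ = 4250/0.4164 = 1.021e+04 lux.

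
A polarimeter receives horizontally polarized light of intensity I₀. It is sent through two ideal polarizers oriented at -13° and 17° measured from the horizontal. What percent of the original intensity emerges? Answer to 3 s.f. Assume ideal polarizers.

≈ 71.2%

I₁ = I₀ cos²(-13° − 0°) = I₀ cos²(13°) = 0.9494 I₀.
I₂ = I₁ cos²(17° + 13°) = 0.9494 I₀ · cos²(30°) = 0.712 I₀.
That is 71.2% of the incident intensity.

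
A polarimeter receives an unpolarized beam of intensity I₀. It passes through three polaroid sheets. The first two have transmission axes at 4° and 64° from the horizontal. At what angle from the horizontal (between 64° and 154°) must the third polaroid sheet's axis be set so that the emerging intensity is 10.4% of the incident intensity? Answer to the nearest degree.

Unpolarized light through the first polarizer → I₁ = ½ I₀, now polarized at 4°.
I₂ = I₁ cos²(64° − 4°) = 0.5 I₀ · cos²(60°) = 0.125 I₀.
Need I₃/I₀ = 0.104, so cos²(θ − 64°) = 0.104 / 0.125 = 0.832.
θ − 64° = arccos(√0.832) = 24.2°, giving θ ≈ 64 + 24.2 = 88.2°.

θ ≈ 88°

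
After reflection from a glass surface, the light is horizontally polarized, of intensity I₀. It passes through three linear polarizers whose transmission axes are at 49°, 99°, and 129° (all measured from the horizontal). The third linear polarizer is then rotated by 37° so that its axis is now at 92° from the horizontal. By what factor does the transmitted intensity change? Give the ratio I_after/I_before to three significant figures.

I_new/I_old ≈ 1.31

Before rotation:
I₁ = I₀ cos²(49° − 0°) = I₀ cos²(49°) = 0.4304 I₀.
I₂ = I₁ cos²(99° − 49°) = 0.4304 I₀ · cos²(50°) = 0.1778 I₀.
I₃ = I₂ cos²(129° − 99°) = 0.1778 I₀ · cos²(30°) = 0.1334 I₀.
After rotation:
I₁ = I₀ cos²(49° − 0°) = I₀ cos²(49°) = 0.4304 I₀.
I₂ = I₁ cos²(99° − 49°) = 0.4304 I₀ · cos²(50°) = 0.1778 I₀.
I₃ = I₂ cos²(92° − 99°) = 0.1778 I₀ · cos²(7°) = 0.1752 I₀.
Ratio = 0.1752 / 0.1334 = 1.314.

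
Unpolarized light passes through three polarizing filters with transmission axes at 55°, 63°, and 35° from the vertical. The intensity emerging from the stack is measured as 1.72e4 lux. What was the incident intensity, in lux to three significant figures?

Unpolarized light through the first polarizer → I₁ = ½ I₀, now polarized at 55°.
I₂ = I₁ cos²(63° − 55°) = 0.5 I₀ · cos²(8°) = 0.4903 I₀.
I₃ = I₂ cos²(35° − 63°) = 0.4903 I₀ · cos²(28°) = 0.3822 I₀.
So 1.72e4 lux = 0.3822 I₀, giving I₀ = 1.72e4/0.3822 = 4.5e+04 lux.

I₀ ≈ 4.50e4 lux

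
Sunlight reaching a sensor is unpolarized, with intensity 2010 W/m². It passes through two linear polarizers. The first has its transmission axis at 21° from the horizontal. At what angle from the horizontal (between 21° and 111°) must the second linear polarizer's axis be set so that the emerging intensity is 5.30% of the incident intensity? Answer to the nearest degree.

Unpolarized light through the first polarizer → I₁ = ½ I₀, now polarized at 21°.
Need I₂/I₀ = 0.053, so cos²(θ − 21°) = 0.053 / 0.5 = 0.106.
θ − 21° = arccos(√0.106) = 71.0°, giving θ ≈ 21 + 71.0 = 92.0°.

θ ≈ 92°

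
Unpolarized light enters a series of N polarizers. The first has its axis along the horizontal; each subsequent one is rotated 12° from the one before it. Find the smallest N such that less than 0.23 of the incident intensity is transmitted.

N = 19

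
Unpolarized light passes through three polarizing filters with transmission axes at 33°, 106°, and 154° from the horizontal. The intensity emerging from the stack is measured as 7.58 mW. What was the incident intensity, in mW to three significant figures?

I₀ ≈ 396 mW

Unpolarized light through the first polarizer → I₁ = ½ I₀, now polarized at 33°.
I₂ = I₁ cos²(106° − 33°) = 0.5 I₀ · cos²(73°) = 0.04274 I₀.
I₃ = I₂ cos²(154° − 106°) = 0.04274 I₀ · cos²(48°) = 0.01914 I₀.
So 7.58 mW = 0.01914 I₀, giving I₀ = 7.58/0.01914 = 396.1 mW.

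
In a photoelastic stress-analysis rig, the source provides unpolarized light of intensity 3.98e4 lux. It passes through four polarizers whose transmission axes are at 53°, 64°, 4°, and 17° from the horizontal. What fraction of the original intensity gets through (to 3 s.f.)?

I/I₀ ≈ 0.114

Unpolarized light through the first polarizer → I₁ = 3.98e4 lux/2 = 1.99e+04 lux, polarized at 53°.
I₂ = I₁ · cos²(11°) = 1.99e+04 · 0.9636 = 1.918e+04 lux.
I₃ = I₂ · cos²(60°) = 1.918e+04 · 0.25 = 4794 lux.
I₄ = I₃ · cos²(13°) = 4794 · 0.9494 = 4551 lux.
Transmitted fraction = 0.1144.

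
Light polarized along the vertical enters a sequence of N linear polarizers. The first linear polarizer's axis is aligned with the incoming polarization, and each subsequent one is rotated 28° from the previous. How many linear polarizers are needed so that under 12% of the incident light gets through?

First polarizer is aligned with the polarization: full transmission.
Each further stage multiplies by cos²(28°) = 0.7796.
After N polarizers: T = 0.7796^(N−1). Require T < 0.12 ⇒ N−1 > ln(0.12)/ln(0.7796) = 8.52, so N−1 ≥ 9 and N = 10.
Check: N=10 gives T = 0.1064 < 0.12; N=9 gives T = 0.1364.

N = 10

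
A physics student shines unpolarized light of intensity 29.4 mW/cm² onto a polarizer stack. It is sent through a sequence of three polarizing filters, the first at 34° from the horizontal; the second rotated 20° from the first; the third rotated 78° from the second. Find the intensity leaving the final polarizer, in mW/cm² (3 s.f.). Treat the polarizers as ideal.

Unpolarized light through the first polarizer → I₁ = 29.4 mW/cm²/2 = 14.7 mW/cm², polarized at 34°.
I₂ = I₁ · cos²(20°) = 14.7 · 0.883 = 12.98 mW/cm².
I₃ = I₂ · cos²(78°) = 12.98 · 0.04323 = 0.5611 mW/cm².

I ≈ 0.561 mW/cm²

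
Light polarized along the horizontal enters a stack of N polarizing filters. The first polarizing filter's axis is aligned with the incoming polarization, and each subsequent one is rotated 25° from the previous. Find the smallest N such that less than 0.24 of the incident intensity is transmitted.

N = 9

First polarizer is aligned with the polarization: full transmission.
Each further stage multiplies by cos²(25°) = 0.8214.
After N polarizers: T = 0.8214^(N−1). Require T < 0.24 ⇒ N−1 > ln(0.24)/ln(0.8214) = 7.25, so N−1 ≥ 8 and N = 9.
Check: N=9 gives T = 0.2072 < 0.24; N=8 gives T = 0.2523.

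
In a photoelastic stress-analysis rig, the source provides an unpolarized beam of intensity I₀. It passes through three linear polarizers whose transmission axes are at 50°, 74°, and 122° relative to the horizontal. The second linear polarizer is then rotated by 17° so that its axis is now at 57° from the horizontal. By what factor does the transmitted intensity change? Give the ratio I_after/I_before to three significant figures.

Before rotation:
Unpolarized light through the first polarizer → I₁ = ½ I₀, now polarized at 50°.
I₂ = I₁ cos²(74° − 50°) = 0.5 I₀ · cos²(24°) = 0.4173 I₀.
I₃ = I₂ cos²(122° − 74°) = 0.4173 I₀ · cos²(48°) = 0.1868 I₀.
After rotation:
Unpolarized light through the first polarizer → I₁ = ½ I₀, now polarized at 50°.
I₂ = I₁ cos²(57° − 50°) = 0.5 I₀ · cos²(7°) = 0.4926 I₀.
I₃ = I₂ cos²(122° − 57°) = 0.4926 I₀ · cos²(65°) = 0.08798 I₀.
Ratio = 0.08798 / 0.1868 = 0.4709.

I_new/I_old ≈ 0.471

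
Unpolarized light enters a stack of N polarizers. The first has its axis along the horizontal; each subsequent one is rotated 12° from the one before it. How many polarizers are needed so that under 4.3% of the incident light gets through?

N = 57

First polarizer halves the unpolarized light: factor 1/2.
Each further stage multiplies by cos²(12°) = 0.9568.
After N polarizers: T = 0.5·0.9568^(N−1). Require T < 0.043 ⇒ N−1 > ln(0.043/0.5)/ln(0.9568) = 55.52, so N−1 ≥ 56 and N = 57.
Check: N=57 gives T = 0.0421 < 0.043; N=56 gives T = 0.044.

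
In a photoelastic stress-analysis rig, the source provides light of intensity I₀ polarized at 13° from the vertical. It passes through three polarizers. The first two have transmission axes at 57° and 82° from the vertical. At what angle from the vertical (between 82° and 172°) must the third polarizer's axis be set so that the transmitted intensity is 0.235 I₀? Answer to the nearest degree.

θ ≈ 124°

By Malus's law, I₁ = I₀ cos²(57° − 13°) = I₀ cos²(44°) = 0.5174 I₀.
I₂ = I₁ cos²(82° − 57°) = 0.5174 I₀ · cos²(25°) = 0.425 I₀.
Need I₃/I₀ = 0.235, so cos²(θ − 82°) = 0.235 / 0.425 = 0.5529.
θ − 82° = arccos(√0.5529) = 42.0°, giving θ ≈ 82 + 42.0 = 124.0°.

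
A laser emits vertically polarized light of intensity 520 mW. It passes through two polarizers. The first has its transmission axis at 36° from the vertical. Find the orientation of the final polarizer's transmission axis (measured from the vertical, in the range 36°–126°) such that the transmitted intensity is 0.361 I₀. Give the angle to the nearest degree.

θ ≈ 78°

I₁ = I₀ cos²(36° − 0°) = I₀ cos²(36°) = 0.6545 I₀.
Need I₂/I₀ = 0.361, so cos²(θ − 36°) = 0.361 / 0.6545 = 0.5516.
θ − 36° = arccos(√0.5516) = 42.0°, giving θ ≈ 36 + 42.0 = 78.0°.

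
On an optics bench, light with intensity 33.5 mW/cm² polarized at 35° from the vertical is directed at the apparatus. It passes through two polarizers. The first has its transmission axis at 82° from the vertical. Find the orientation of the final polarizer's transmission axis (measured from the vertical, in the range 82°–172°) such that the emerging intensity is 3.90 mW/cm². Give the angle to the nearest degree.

θ ≈ 142°

I₁ = I₀ cos²(82° − 35°) = I₀ cos²(47°) = 0.4651 I₀.
Target fraction: 3.90 / 33.5 mW/cm² = 0.1164 of I₀.
Need I₂/I₀ = 0.1164, so cos²(θ − 82°) = 0.1164 / 0.4651 = 0.2503.
θ − 82° = arccos(√0.2503) = 60.0°, giving θ ≈ 82 + 60.0 = 142.0°.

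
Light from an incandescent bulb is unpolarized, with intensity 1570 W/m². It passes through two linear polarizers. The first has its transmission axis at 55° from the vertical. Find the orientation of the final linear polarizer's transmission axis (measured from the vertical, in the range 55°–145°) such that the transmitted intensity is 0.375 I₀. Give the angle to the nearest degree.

θ ≈ 85°

Unpolarized light through the first polarizer → I₁ = ½ I₀, now polarized at 55°.
Need I₂/I₀ = 0.375, so cos²(θ − 55°) = 0.375 / 0.5 = 0.75.
θ − 55° = arccos(√0.75) = 30.0°, giving θ ≈ 55 + 30.0 = 85.0°.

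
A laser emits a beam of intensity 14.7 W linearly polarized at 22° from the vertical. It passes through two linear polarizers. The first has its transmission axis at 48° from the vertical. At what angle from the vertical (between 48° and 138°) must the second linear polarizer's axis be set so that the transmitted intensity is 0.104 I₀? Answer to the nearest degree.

By Malus's law, I₁ = I₀ cos²(48° − 22°) = I₀ cos²(26°) = 0.8078 I₀.
Need I₂/I₀ = 0.104, so cos²(θ − 48°) = 0.104 / 0.8078 = 0.1287.
θ − 48° = arccos(√0.1287) = 69.0°, giving θ ≈ 48 + 69.0 = 117.0°.

θ ≈ 117°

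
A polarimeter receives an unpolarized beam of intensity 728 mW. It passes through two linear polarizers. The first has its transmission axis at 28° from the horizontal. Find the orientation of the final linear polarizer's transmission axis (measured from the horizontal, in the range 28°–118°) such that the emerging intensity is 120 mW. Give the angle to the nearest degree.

θ ≈ 83°

Unpolarized light through the first polarizer → I₁ = ½ I₀, now polarized at 28°.
Target fraction: 120 / 728 mW = 0.1648 of I₀.
Need I₂/I₀ = 0.1648, so cos²(θ − 28°) = 0.1648 / 0.5 = 0.3297.
θ − 28° = arccos(√0.3297) = 55.0°, giving θ ≈ 28 + 55.0 = 83.0°.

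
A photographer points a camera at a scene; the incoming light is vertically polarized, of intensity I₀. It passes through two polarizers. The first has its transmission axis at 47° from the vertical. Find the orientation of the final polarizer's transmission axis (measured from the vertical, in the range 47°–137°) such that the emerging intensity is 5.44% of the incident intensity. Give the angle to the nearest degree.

I₁ = I₀ cos²(47° − 0°) = I₀ cos²(47°) = 0.4651 I₀.
Need I₂/I₀ = 0.0544, so cos²(θ − 47°) = 0.0544 / 0.4651 = 0.117.
θ − 47° = arccos(√0.117) = 70.0°, giving θ ≈ 47 + 70.0 = 117.0°.

θ ≈ 117°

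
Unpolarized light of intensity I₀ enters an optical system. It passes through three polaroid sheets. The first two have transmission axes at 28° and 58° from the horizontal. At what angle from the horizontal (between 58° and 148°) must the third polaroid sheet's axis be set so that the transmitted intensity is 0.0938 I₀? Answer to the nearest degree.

θ ≈ 118°

Unpolarized light through the first polarizer → I₁ = ½ I₀, now polarized at 28°.
I₂ = I₁ cos²(58° − 28°) = 0.5 I₀ · cos²(30°) = 0.375 I₀.
Need I₃/I₀ = 0.0938, so cos²(θ − 58°) = 0.0938 / 0.375 = 0.2501.
θ − 58° = arccos(√0.2501) = 60.0°, giving θ ≈ 58 + 60.0 = 118.0°.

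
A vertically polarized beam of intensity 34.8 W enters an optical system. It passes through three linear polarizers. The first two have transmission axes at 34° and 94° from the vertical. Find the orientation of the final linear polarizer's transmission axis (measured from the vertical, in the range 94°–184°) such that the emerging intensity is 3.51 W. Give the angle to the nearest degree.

I₁ = I₀ cos²(34° − 0°) = I₀ cos²(34°) = 0.6873 I₀.
I₂ = I₁ cos²(94° − 34°) = 0.6873 I₀ · cos²(60°) = 0.1718 I₀.
Target fraction: 3.51 / 34.8 W = 0.1009 of I₀.
Need I₃/I₀ = 0.1009, so cos²(θ − 94°) = 0.1009 / 0.1718 = 0.587.
θ − 94° = arccos(√0.587) = 40.0°, giving θ ≈ 94 + 40.0 = 134.0°.

θ ≈ 134°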